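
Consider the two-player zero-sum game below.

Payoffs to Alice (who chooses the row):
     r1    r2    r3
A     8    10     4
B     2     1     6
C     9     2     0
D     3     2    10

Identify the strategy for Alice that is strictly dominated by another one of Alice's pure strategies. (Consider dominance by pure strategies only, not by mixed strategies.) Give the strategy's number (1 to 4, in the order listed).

Compare B with D: 3 > 2, 2 > 1, 10 > 6.
So D strictly dominates B for Alice; B is strictly dominated.

2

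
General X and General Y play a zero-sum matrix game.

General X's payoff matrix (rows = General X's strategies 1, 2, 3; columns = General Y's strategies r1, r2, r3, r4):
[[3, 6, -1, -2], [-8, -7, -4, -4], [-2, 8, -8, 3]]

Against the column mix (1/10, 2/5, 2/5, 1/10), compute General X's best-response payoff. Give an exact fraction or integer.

1: (3)·(1/10) + (6)·(2/5) + (-1)·(2/5) + (-2)·(1/10) = 21/10.
2: (-8)·(1/10) + (-7)·(2/5) + (-4)·(2/5) + (-4)·(1/10) = -28/5.
3: (-2)·(1/10) + (8)·(2/5) + (-8)·(2/5) + (3)·(1/10) = 1/10.
The best pure response is 1 with expected payoff 21/10.

21/10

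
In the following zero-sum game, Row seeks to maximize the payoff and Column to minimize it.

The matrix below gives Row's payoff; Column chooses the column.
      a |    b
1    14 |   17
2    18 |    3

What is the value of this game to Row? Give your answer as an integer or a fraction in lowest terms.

44/3

Row minima are 14 and 3, so Row's maximin is 14; column maxima are 18 and 17, so Column's minimax is 17. These differ, so the equilibrium is in mixed strategies.
Let Row play 1 with probability p. Column is indifferent when 14p + 18(1−p) = 17p + 3(1−p), giving p = 5/6.
Let Column play a with probability q. Row is indifferent when 14q + 17(1−q) = 18q + 3(1−q), giving q = 7/9.
The value is 14·(7/9) + (17)·(2/9) = 44/3.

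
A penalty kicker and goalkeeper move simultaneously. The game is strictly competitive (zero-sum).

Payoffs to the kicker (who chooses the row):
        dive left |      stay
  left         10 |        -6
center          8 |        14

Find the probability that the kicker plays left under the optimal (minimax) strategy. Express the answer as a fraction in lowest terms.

3/11

Row minima are -6 and 8, so the kicker's maximin is 8; column maxima are 10 and 14, so the goalkeeper's minimax is 10. These differ, so the equilibrium is in mixed strategies.
Let the kicker play left with probability p. The goalkeeper is indifferent when 10p + 8(1−p) = −6p + 14(1−p), giving p = 3/11.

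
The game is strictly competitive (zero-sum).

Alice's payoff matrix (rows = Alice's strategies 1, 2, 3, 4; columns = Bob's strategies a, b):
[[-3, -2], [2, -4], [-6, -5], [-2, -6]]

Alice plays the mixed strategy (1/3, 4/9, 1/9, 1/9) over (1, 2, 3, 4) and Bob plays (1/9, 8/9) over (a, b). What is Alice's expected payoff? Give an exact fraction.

-91/27

Against (1/9, 8/9), each row's expected payoff is 1: -19/9; 2: -10/3; 3: -46/9; 4: -50/9.
Taking the (1/3, 4/9, 1/9, 1/9)-weighted average: (1/3)·(-19/9) + (4/9)·(-10/3) + (1/9)·(-46/9) + (1/9)·(-50/9) = -91/27.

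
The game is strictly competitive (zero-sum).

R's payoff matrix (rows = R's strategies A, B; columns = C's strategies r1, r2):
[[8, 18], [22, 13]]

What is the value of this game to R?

292/19

Row minima are 8 and 13, so R's maximin is 13; column maxima are 22 and 18, so C's minimax is 18. These differ, so the equilibrium is in mixed strategies.
Let R play A with probability p. C is indifferent when 8p + 22(1−p) = 18p + 13(1−p), giving p = 9/19.
Let C play r1 with probability q. R is indifferent when 8q + 18(1−q) = 22q + 13(1−q), giving q = 5/19.
The value is 8·(5/19) + (18)·(14/19) = 292/19.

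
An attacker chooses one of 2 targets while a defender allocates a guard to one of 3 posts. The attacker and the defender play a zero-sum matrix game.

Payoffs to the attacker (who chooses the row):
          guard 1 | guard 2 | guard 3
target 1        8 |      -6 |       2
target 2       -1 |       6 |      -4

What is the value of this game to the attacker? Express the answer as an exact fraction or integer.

Column guard 1 is strictly dominated by guard 3 for the defender (it gives the attacker more in every row).
The remaining 2×2 game on (target 1, target 2) × (guard 2, guard 3) has no saddle point. Let the attacker play target 1 with probability p; indifference gives −6p + 6(1−p) = 2p − 4(1−p), so p = 5/9.
Similarly the defender's optimal q on guard 2 is 1/3, and the value is -6·(1/3) + (2)·(2/3) = -2/3.

-2/3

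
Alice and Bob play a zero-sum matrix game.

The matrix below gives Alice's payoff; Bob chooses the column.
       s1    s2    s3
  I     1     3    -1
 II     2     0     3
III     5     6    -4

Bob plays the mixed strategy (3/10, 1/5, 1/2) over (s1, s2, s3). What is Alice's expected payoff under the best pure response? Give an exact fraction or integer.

21/10

I: (1)·(3/10) + (3)·(1/5) + (-1)·(1/2) = 2/5.
II: (2)·(3/10) + (0)·(1/5) + (3)·(1/2) = 21/10.
III: (5)·(3/10) + (6)·(1/5) + (-4)·(1/2) = 7/10.
The best pure response is II with expected payoff 21/10.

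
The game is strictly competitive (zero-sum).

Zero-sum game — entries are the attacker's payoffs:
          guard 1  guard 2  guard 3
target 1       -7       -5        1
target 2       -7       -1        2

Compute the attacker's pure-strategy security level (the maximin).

-7

The worst-case payoff for each row is target 1: -7, target 2: -7.
The best of these is -7.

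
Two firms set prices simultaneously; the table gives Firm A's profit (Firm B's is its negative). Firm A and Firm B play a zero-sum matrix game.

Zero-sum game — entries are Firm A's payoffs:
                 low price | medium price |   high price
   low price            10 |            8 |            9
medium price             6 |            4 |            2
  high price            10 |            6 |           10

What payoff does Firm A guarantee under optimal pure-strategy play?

8

Row minima: 8, 2, 6 → Firm A's maximin is 8.
Column maxima: 10, 8, 10 → Firm B's minimax is 8.
They coincide at (low price, medium price), so the value is 8.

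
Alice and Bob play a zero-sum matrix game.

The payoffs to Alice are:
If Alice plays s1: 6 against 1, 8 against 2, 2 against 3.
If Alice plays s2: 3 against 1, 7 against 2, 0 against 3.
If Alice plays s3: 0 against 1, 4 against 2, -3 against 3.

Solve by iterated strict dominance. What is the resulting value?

Column 1 is strictly dominated by 3 for Bob (2<6, 0<3, -3<0); eliminate 1.
Column 2 is strictly dominated by 3 for Bob (2<8, 0<7, -3<4); eliminate 2.
Row s2 is strictly dominated by row s1 (2>0); eliminate s2.
Row s3 is strictly dominated by row s1 (2>-3); eliminate s3.
Only (s1, 3) remains, with payoff 2.

2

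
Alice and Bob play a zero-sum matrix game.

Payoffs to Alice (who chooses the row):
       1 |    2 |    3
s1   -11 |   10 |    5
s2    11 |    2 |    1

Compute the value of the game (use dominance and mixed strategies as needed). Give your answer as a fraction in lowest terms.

33/13

Column 2 is strictly dominated by 3 for Bob (it gives Alice more in every row).
The remaining 2×2 game on (s1, s2) × (1, 3) has no saddle point. Let Alice play s1 with probability p; indifference gives −11p + 11(1−p) = 5p + (1−p), so p = 5/13.
Similarly Bob's optimal q on 1 is 2/13, and the value is -11·(2/13) + (5)·(11/13) = 33/13.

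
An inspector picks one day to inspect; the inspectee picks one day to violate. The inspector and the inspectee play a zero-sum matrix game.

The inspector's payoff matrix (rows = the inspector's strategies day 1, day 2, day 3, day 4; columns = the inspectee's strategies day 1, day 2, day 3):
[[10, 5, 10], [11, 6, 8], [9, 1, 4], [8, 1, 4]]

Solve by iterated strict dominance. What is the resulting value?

6

Row day 3 is strictly dominated by row day 1 (10>9, 5>1, 10>4); eliminate day 3.
Row day 4 is strictly dominated by row day 1 (10>8, 5>1, 10>4); eliminate day 4.
Column day 3 is strictly dominated by day 2 for the inspectee (5<10, 6<8); eliminate day 3.
Column day 1 is strictly dominated by day 2 for the inspectee (5<10, 6<11); eliminate day 1.
Row day 1 is strictly dominated by row day 2 (6>5); eliminate day 1.
Only (day 2, day 2) remains, with payoff 6.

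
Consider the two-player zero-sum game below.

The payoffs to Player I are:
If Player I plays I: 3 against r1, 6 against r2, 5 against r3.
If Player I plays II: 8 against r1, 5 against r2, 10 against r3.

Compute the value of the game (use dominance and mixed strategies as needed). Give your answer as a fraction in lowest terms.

11/2

Column r3 is strictly dominated by r1 for Player II (it gives Player I more in every row).
The remaining 2×2 game on (I, II) × (r1, r2) has no saddle point. Let Player I play I with probability p; indifference gives 3p + 8(1−p) = 6p + 5(1−p), so p = 1/2.
Similarly Player II's optimal q on r1 is 1/6, and the value is 3·(1/6) + (6)·(5/6) = 11/2.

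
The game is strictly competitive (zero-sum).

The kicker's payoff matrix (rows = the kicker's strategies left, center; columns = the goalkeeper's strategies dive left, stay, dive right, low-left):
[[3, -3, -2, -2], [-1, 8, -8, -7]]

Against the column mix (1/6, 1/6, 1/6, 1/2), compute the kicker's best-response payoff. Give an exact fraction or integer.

left: (3)·(1/6) + (-3)·(1/6) + (-2)·(1/6) + (-2)·(1/2) = -4/3.
center: (-1)·(1/6) + (8)·(1/6) + (-8)·(1/6) + (-7)·(1/2) = -11/3.
The best pure response is left with expected payoff -4/3.

-4/3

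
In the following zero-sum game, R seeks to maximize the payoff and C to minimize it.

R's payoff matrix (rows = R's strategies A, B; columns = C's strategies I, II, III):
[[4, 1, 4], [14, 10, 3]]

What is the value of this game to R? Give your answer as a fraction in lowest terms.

37/10

Column I is strictly dominated by II for C (it gives R more in every row).
The remaining 2×2 game on (A, B) × (II, III) has no saddle point. Let R play A with probability p; indifference gives p + 10(1−p) = 4p + 3(1−p), so p = 7/10.
Similarly C's optimal q on II is 1/10, and the value is 1·(1/10) + (4)·(9/10) = 37/10.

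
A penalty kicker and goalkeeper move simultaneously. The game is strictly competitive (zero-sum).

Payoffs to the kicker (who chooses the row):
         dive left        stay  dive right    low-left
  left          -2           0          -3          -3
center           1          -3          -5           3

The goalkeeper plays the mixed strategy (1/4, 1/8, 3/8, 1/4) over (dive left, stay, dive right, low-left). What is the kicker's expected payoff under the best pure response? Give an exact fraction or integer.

left: (-2)·(1/4) + (0)·(1/8) + (-3)·(3/8) + (-3)·(1/4) = -19/8.
center: (1)·(1/4) + (-3)·(1/8) + (-5)·(3/8) + (3)·(1/4) = -5/4.
The best pure response is center with expected payoff -5/4.

-5/4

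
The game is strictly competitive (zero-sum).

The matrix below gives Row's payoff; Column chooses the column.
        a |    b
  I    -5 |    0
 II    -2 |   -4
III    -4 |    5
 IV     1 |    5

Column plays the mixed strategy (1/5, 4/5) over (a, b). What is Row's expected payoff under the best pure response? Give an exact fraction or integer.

I: (-5)·(1/5) + (0)·(4/5) = -1.
II: (-2)·(1/5) + (-4)·(4/5) = -18/5.
III: (-4)·(1/5) + (5)·(4/5) = 16/5.
IV: (1)·(1/5) + (5)·(4/5) = 21/5.
The best pure response is IV with expected payoff 21/5.

21/5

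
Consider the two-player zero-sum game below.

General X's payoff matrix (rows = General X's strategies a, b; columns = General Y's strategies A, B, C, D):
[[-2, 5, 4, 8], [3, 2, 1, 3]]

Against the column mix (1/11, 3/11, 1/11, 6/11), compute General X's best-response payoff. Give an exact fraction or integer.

65/11

a: (-2)·(1/11) + (5)·(3/11) + (4)·(1/11) + (8)·(6/11) = 65/11.
b: (3)·(1/11) + (2)·(3/11) + (1)·(1/11) + (3)·(6/11) = 28/11.
The best pure response is a with expected payoff 65/11.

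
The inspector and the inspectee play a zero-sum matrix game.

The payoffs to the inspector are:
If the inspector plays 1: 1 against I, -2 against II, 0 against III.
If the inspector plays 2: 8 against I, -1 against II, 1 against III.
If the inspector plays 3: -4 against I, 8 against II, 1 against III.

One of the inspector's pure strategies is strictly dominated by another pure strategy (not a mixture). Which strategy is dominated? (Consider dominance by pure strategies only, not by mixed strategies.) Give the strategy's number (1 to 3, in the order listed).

Compare 1 with 2: 8 > 1, -1 > -2, 1 > 0.
So 2 strictly dominates 1 for the inspector; 1 is strictly dominated.

1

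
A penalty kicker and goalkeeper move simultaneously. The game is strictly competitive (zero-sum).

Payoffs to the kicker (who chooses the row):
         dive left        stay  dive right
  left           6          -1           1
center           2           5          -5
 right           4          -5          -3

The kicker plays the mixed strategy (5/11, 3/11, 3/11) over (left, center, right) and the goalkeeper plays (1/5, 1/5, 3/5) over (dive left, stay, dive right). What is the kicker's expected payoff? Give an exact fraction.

-14/55

Against (1/5, 1/5, 3/5), each row's expected payoff is left: 8/5; center: -8/5; right: -2.
Taking the (5/11, 3/11, 3/11)-weighted average: (5/11)·(8/5) + (3/11)·(-8/5) + (3/11)·(-2) = -14/55.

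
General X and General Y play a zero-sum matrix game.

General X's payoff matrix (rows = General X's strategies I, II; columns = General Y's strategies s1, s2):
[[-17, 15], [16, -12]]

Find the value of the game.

Row minima are -17 and -12, so General X's maximin is -12; column maxima are 16 and 15, so General Y's minimax is 15. These differ, so the equilibrium is in mixed strategies.
Let General X play I with probability p. General Y is indifferent when −17p + 16(1−p) = 15p − 12(1−p), giving p = 7/15.
Let General Y play s1 with probability q. General X is indifferent when −17q + 15(1−q) = 16q − 12(1−q), giving q = 9/20.
The value is -17·(9/20) + (15)·(11/20) = 3/5.

3/5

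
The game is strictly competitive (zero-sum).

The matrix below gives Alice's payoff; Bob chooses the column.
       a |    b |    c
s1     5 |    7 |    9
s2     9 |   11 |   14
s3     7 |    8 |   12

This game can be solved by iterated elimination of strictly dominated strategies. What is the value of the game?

9

Row s1 is strictly dominated by row s2 (9>5, 11>7, 14>9); eliminate s1.
Row s3 is strictly dominated by row s2 (9>7, 11>8, 14>12); eliminate s3.
Column c is strictly dominated by a for Bob (9<14); eliminate c.
Column b is strictly dominated by a for Bob (9<11); eliminate b.
Only (s2, a) remains, with payoff 9.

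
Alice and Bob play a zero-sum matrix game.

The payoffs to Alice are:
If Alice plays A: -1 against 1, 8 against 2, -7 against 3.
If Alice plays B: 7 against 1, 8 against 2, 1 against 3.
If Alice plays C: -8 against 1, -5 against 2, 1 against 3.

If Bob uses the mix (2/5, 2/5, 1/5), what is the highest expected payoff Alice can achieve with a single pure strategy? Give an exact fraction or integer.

31/5

A: (-1)·(2/5) + (8)·(2/5) + (-7)·(1/5) = 7/5.
B: (7)·(2/5) + (8)·(2/5) + (1)·(1/5) = 31/5.
C: (-8)·(2/5) + (-5)·(2/5) + (1)·(1/5) = -5.
The best pure response is B with expected payoff 31/5.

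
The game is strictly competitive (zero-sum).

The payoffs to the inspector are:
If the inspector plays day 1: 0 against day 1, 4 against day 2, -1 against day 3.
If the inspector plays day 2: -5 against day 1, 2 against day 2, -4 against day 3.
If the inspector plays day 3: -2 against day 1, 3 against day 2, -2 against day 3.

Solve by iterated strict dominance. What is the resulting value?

Column day 2 is strictly dominated by day 1 for the inspectee (0<4, -5<2, -2<3); eliminate day 2.
Row day 3 is strictly dominated by row day 1 (0>-2, -1>-2); eliminate day 3.
Row day 2 is strictly dominated by row day 1 (0>-5, -1>-4); eliminate day 2.
Column day 1 is strictly dominated by day 3 for the inspectee (-1<0); eliminate day 1.
Only (day 1, day 3) remains, with payoff -1.

-1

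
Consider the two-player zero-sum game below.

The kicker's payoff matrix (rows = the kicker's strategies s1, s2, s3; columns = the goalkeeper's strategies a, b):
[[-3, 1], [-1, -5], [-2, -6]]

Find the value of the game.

Row s3 is strictly dominated by row s2, so the kicker never plays it.
The remaining 2×2 game on (s1, s2) × (a, b) has no saddle point. Let the kicker play s1 with probability p; indifference gives −3p − (1−p) = p − 5(1−p), so p = 1/2.
Similarly the goalkeeper's optimal q on a is 3/4, and the value is -3·(3/4) + (1)·(1/4) = -2.

-2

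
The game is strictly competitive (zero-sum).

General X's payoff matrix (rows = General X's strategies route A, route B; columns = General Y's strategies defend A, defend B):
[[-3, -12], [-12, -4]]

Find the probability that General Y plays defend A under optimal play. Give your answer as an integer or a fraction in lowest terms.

8/17

Row minima are -12 and -12, so General X's maximin is -12; column maxima are -3 and -4, so General Y's minimax is -4. These differ, so the equilibrium is in mixed strategies.
Let General Y play defend A with probability q. General X is indifferent when −3q − 12(1−q) = −12q − 4(1−q), giving q = 8/17.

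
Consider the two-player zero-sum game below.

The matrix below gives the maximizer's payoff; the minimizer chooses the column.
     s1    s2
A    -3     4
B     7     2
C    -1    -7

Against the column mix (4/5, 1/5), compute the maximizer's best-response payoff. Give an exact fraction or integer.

A: (-3)·(4/5) + (4)·(1/5) = -8/5.
B: (7)·(4/5) + (2)·(1/5) = 6.
C: (-1)·(4/5) + (-7)·(1/5) = -11/5.
The best pure response is B with expected payoff 6.

6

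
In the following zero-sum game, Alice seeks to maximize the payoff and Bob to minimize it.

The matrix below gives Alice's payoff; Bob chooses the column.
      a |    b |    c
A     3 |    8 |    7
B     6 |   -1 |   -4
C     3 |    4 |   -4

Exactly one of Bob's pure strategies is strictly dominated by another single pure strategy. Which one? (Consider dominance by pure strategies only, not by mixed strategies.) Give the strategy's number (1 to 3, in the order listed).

Bob prefers columns that give Alice less. Compare b with c: 7 < 8, -4 < -1, -4 < 4.
So c strictly dominates b for Bob; b is strictly dominated.

2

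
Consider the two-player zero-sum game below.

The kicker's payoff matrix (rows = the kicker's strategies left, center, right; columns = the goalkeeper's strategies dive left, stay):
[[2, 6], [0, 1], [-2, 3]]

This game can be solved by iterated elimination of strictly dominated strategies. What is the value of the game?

Row right is strictly dominated by row left (2>-2, 6>3); eliminate right.
Column stay is strictly dominated by dive left for the goalkeeper (2<6, 0<1); eliminate stay.
Row center is strictly dominated by row left (2>0); eliminate center.
Only (left, dive left) remains, with payoff 2.

2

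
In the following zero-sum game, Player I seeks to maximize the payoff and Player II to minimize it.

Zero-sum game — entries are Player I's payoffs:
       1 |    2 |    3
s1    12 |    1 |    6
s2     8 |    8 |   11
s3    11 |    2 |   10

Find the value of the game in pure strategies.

8

Row minima: 1, 8, 2 → Player I's maximin is 8.
Column maxima: 12, 8, 11 → Player II's minimax is 8.
They coincide at (s2, 2), so the value is 8.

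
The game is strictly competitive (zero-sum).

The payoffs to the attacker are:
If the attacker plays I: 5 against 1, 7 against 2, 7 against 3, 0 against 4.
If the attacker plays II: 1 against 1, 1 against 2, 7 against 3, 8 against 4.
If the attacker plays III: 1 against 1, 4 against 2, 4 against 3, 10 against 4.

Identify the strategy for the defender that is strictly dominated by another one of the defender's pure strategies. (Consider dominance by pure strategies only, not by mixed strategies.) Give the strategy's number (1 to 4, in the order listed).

The defender prefers columns that give the attacker less. Compare 3 with 1: 5 < 7, 1 < 7, 1 < 4.
So 1 strictly dominates 3 for the defender; 3 is strictly dominated.

3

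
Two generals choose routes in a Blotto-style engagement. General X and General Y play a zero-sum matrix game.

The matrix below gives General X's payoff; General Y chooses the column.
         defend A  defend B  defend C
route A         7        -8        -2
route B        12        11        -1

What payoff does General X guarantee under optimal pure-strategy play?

-1

Row minima: -8, -1 → General X's maximin is -1.
Column maxima: 12, 11, -1 → General Y's minimax is -1.
They coincide at (route B, defend C), so the value is -1.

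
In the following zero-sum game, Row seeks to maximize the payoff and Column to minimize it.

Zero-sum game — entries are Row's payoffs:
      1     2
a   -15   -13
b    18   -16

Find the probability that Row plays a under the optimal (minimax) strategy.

17/18

Row minima are -15 and -16, so Row's maximin is -15; column maxima are 18 and -13, so Column's minimax is -13. These differ, so the equilibrium is in mixed strategies.
Let Row play a with probability p. Column is indifferent when −15p + 18(1−p) = −13p − 16(1−p), giving p = 17/18.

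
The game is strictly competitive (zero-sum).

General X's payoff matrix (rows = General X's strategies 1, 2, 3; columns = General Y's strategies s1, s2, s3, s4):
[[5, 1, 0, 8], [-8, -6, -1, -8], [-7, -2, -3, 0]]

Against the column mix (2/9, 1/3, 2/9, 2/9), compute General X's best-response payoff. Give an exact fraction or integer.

29/9

1: (5)·(2/9) + (1)·(1/3) + (0)·(2/9) + (8)·(2/9) = 29/9.
2: (-8)·(2/9) + (-6)·(1/3) + (-1)·(2/9) + (-8)·(2/9) = -52/9.
3: (-7)·(2/9) + (-2)·(1/3) + (-3)·(2/9) + (0)·(2/9) = -26/9.
The best pure response is 1 with expected payoff 29/9.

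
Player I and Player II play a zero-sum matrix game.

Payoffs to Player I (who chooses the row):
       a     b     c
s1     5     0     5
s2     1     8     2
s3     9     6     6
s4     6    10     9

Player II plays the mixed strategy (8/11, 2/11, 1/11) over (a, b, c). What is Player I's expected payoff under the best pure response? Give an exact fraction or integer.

90/11

s1: (5)·(8/11) + (0)·(2/11) + (5)·(1/11) = 45/11.
s2: (1)·(8/11) + (8)·(2/11) + (2)·(1/11) = 26/11.
s3: (9)·(8/11) + (6)·(2/11) + (6)·(1/11) = 90/11.
s4: (6)·(8/11) + (10)·(2/11) + (9)·(1/11) = 7.
The best pure response is s3 with expected payoff 90/11.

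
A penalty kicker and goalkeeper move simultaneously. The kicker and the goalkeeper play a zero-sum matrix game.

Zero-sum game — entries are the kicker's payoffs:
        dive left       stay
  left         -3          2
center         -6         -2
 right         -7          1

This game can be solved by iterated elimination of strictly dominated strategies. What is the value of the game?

-3

Row center is strictly dominated by row left (-3>-6, 2>-2); eliminate center.
Row right is strictly dominated by row left (-3>-7, 2>1); eliminate right.
Column stay is strictly dominated by dive left for the goalkeeper (-3<2); eliminate stay.
Only (left, dive left) remains, with payoff -3.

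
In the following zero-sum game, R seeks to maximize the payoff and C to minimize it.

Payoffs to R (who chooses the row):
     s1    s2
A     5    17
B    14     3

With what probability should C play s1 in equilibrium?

14/23

Row minima are 5 and 3, so R's maximin is 5; column maxima are 14 and 17, so C's minimax is 14. These differ, so the equilibrium is in mixed strategies.
Let C play s1 with probability q. R is indifferent when 5q + 17(1−q) = 14q + 3(1−q), giving q = 14/23.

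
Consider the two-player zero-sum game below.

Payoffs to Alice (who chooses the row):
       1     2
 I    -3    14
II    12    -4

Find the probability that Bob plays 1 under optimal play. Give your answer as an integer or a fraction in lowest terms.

Row minima are -3 and -4, so Alice's maximin is -3; column maxima are 12 and 14, so Bob's minimax is 12. These differ, so the equilibrium is in mixed strategies.
Let Bob play 1 with probability q. Alice is indifferent when −3q + 14(1−q) = 12q − 4(1−q), giving q = 6/11.

6/11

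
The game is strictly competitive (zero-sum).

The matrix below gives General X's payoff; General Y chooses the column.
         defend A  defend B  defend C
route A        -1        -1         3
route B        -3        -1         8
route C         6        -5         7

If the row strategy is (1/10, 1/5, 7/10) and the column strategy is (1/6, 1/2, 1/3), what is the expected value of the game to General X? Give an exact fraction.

19/20

Against (1/6, 1/2, 1/3), each row's expected payoff is route A: 1/3; route B: 5/3; route C: 5/6.
Taking the (1/10, 1/5, 7/10)-weighted average: (1/10)·(1/3) + (1/5)·(5/3) + (7/10)·(5/6) = 19/20.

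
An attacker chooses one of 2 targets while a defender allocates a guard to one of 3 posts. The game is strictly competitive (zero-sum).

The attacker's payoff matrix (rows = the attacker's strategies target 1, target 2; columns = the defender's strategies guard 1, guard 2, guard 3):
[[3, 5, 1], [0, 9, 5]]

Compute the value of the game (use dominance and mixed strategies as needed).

15/7

Column guard 2 is strictly dominated by guard 3 for the defender (it gives the attacker more in every row).
The remaining 2×2 game on (target 1, target 2) × (guard 1, guard 3) has no saddle point. Let the attacker play target 1 with probability p; indifference gives 3p = p + 5(1−p), so p = 5/7.
Similarly the defender's optimal q on guard 1 is 4/7, and the value is 3·(4/7) + (1)·(3/7) = 15/7.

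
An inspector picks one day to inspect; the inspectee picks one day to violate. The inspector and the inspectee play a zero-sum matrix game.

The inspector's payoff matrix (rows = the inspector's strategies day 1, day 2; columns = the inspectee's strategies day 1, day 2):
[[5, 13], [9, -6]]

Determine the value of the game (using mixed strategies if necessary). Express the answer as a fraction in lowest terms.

Row minima are 5 and -6, so the inspector's maximin is 5; column maxima are 9 and 13, so the inspectee's minimax is 9. These differ, so the equilibrium is in mixed strategies.
Let the inspector play day 1 with probability p. The inspectee is indifferent when 5p + 9(1−p) = 13p − 6(1−p), giving p = 15/23.
Let the inspectee play day 1 with probability q. The inspector is indifferent when 5q + 13(1−q) = 9q − 6(1−q), giving q = 19/23.
The value is 5·(19/23) + (13)·(4/23) = 147/23.

147/23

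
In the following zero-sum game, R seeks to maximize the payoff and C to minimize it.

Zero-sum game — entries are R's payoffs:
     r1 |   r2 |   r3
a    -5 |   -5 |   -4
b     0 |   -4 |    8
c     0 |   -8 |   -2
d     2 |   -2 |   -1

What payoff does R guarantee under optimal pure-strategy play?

-2

Row minima: -5, -4, -8, -2 → R's maximin is -2.
Column maxima: 2, -2, 8 → C's minimax is -2.
They coincide at (d, r2), so the value is -2.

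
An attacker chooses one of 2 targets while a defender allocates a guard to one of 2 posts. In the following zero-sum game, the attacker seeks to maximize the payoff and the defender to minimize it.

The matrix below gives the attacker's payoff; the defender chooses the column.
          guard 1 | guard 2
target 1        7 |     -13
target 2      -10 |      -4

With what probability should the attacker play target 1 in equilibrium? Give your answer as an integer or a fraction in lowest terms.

Row minima are -13 and -10, so the attacker's maximin is -10; column maxima are 7 and -4, so the defender's minimax is -4. These differ, so the equilibrium is in mixed strategies.
Let the attacker play target 1 with probability p. The defender is indifferent when 7p − 10(1−p) = −13p − 4(1−p), giving p = 3/13.

3/13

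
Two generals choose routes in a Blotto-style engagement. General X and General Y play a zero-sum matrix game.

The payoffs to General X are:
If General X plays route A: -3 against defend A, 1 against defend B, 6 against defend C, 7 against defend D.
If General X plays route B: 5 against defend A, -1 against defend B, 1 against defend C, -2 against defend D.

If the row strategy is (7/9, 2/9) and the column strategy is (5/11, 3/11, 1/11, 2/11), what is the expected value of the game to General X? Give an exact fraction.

94/99

Against (5/11, 3/11, 1/11, 2/11), each row's expected payoff is route A: 8/11; route B: 19/11.
Taking the (7/9, 2/9)-weighted average: (7/9)·(8/11) + (2/9)·(19/11) = 94/99.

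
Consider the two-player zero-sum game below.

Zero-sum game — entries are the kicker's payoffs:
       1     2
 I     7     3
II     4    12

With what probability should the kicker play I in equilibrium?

Row minima are 3 and 4, so the kicker's maximin is 4; column maxima are 7 and 12, so the goalkeeper's minimax is 7. These differ, so the equilibrium is in mixed strategies.
Let the kicker play I with probability p. The goalkeeper is indifferent when 7p + 4(1−p) = 3p + 12(1−p), giving p = 2/3.

2/3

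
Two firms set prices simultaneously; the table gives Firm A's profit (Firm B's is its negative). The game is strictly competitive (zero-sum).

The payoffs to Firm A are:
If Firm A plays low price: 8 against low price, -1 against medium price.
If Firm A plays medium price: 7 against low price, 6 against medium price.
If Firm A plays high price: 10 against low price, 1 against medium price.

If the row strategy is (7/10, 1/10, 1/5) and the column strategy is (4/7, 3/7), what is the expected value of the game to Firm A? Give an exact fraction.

67/14

Against (4/7, 3/7), each row's expected payoff is low price: 29/7; medium price: 46/7; high price: 43/7.
Taking the (7/10, 1/10, 1/5)-weighted average: (7/10)·(29/7) + (1/10)·(46/7) + (1/5)·(43/7) = 67/14.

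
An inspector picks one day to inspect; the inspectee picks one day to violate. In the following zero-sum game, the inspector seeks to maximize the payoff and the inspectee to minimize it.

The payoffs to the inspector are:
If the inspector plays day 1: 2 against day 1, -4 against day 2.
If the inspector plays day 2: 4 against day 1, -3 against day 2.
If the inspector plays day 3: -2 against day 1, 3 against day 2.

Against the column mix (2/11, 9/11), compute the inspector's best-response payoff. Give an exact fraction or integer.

23/11

day 1: (2)·(2/11) + (-4)·(9/11) = -32/11.
day 2: (4)·(2/11) + (-3)·(9/11) = -19/11.
day 3: (-2)·(2/11) + (3)·(9/11) = 23/11.
The best pure response is day 3 with expected payoff 23/11.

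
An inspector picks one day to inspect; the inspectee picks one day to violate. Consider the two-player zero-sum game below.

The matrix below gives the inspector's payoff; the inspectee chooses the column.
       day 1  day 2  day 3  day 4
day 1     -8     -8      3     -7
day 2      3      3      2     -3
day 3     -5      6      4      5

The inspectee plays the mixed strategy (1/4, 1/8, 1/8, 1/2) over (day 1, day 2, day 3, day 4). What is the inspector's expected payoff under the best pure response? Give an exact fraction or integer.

day 1: (-8)·(1/4) + (-8)·(1/8) + (3)·(1/8) + (-7)·(1/2) = -49/8.
day 2: (3)·(1/4) + (3)·(1/8) + (2)·(1/8) + (-3)·(1/2) = -1/8.
day 3: (-5)·(1/4) + (6)·(1/8) + (4)·(1/8) + (5)·(1/2) = 5/2.
The best pure response is day 3 with expected payoff 5/2.

5/2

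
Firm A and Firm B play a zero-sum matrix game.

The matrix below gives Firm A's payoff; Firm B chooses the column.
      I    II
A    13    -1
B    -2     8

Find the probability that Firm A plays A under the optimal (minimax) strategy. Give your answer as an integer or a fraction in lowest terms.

Row minima are -1 and -2, so Firm A's maximin is -1; column maxima are 13 and 8, so Firm B's minimax is 8. These differ, so the equilibrium is in mixed strategies.
Let Firm A play A with probability p. Firm B is indifferent when 13p − 2(1−p) = −p + 8(1−p), giving p = 5/12.

5/12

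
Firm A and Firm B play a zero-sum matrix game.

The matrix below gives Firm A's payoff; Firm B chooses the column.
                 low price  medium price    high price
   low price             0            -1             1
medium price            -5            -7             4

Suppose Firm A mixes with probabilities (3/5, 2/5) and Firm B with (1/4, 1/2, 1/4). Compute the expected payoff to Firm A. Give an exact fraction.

-33/20

Against (1/4, 1/2, 1/4), each row's expected payoff is low price: -1/4; medium price: -15/4.
Taking the (3/5, 2/5)-weighted average: (3/5)·(-1/4) + (2/5)·(-15/4) = -33/20.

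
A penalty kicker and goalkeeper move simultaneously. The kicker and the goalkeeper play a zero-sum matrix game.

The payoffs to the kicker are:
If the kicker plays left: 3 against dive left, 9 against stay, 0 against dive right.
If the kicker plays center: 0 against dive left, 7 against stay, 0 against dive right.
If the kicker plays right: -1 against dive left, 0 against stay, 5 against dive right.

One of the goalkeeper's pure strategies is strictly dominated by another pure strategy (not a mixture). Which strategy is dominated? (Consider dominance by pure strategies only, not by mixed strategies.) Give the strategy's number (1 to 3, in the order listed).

The goalkeeper prefers columns that give the kicker less. Compare stay with dive left: 3 < 9, 0 < 7, -1 < 0.
So dive left strictly dominates stay for the goalkeeper; stay is strictly dominated.

2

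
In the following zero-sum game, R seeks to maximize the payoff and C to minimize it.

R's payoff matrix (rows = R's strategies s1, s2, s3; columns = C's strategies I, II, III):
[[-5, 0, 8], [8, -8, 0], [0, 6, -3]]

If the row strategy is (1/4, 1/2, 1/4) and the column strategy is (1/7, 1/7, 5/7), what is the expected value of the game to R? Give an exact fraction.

Against (1/7, 1/7, 5/7), each row's expected payoff is s1: 5; s2: 0; s3: -9/7.
Taking the (1/4, 1/2, 1/4)-weighted average: (1/4)·(5) + (1/2)·(0) + (1/4)·(-9/7) = 13/14.

13/14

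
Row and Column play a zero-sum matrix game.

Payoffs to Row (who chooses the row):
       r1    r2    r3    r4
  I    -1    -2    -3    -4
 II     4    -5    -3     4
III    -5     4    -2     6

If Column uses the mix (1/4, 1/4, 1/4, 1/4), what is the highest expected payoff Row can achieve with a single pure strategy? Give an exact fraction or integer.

I: (-1)·(1/4) + (-2)·(1/4) + (-3)·(1/4) + (-4)·(1/4) = -5/2.
II: (4)·(1/4) + (-5)·(1/4) + (-3)·(1/4) + (4)·(1/4) = 0.
III: (-5)·(1/4) + (4)·(1/4) + (-2)·(1/4) + (6)·(1/4) = 3/4.
The best pure response is III with expected payoff 3/4.

3/4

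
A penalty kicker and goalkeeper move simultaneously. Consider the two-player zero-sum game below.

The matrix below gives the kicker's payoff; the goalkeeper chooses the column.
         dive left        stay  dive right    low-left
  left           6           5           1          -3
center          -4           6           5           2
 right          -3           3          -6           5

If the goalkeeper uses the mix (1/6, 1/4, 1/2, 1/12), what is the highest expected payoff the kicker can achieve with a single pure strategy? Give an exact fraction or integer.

7/2

left: (6)·(1/6) + (5)·(1/4) + (1)·(1/2) + (-3)·(1/12) = 5/2.
center: (-4)·(1/6) + (6)·(1/4) + (5)·(1/2) + (2)·(1/12) = 7/2.
right: (-3)·(1/6) + (3)·(1/4) + (-6)·(1/2) + (5)·(1/12) = -7/3.
The best pure response is center with expected payoff 7/2.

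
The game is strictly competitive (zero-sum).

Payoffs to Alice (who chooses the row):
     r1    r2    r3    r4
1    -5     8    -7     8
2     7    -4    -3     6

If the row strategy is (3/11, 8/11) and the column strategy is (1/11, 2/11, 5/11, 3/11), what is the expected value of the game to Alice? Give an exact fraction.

Against (1/11, 2/11, 5/11, 3/11), each row's expected payoff is 1: 0; 2: 2/11.
Taking the (3/11, 8/11)-weighted average: (3/11)·(0) + (8/11)·(2/11) = 16/121.

16/121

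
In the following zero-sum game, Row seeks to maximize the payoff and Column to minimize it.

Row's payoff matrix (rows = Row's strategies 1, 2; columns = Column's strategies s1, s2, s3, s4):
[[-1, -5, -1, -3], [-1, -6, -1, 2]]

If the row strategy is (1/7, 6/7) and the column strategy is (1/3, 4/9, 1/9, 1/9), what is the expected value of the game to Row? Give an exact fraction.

-61/21

Against (1/3, 4/9, 1/9, 1/9), each row's expected payoff is 1: -3; 2: -26/9.
Taking the (1/7, 6/7)-weighted average: (1/7)·(-3) + (6/7)·(-26/9) = -61/21.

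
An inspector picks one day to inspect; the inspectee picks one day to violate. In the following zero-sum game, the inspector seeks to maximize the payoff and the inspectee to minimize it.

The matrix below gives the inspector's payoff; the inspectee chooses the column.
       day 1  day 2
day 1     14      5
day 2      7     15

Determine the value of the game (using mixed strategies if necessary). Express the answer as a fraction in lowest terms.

Row minima are 5 and 7, so the inspector's maximin is 7; column maxima are 14 and 15, so the inspectee's minimax is 14. These differ, so the equilibrium is in mixed strategies.
Let the inspector play day 1 with probability p. The inspectee is indifferent when 14p + 7(1−p) = 5p + 15(1−p), giving p = 8/17.
Let the inspectee play day 1 with probability q. The inspector is indifferent when 14q + 5(1−q) = 7q + 15(1−q), giving q = 10/17.
The value is 14·(10/17) + (5)·(7/17) = 175/17.

175/17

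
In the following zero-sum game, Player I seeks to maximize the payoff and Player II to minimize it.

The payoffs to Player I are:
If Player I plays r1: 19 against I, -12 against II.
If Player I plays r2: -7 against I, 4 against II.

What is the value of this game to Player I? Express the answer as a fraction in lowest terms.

-4/21

Row minima are -12 and -7, so Player I's maximin is -7; column maxima are 19 and 4, so Player II's minimax is 4. These differ, so the equilibrium is in mixed strategies.
Let Player I play r1 with probability p. Player II is indifferent when 19p − 7(1−p) = −12p + 4(1−p), giving p = 11/42.
Let Player II play I with probability q. Player I is indifferent when 19q − 12(1−q) = −7q + 4(1−q), giving q = 8/21.
The value is 19·(8/21) + (-12)·(13/21) = -4/21.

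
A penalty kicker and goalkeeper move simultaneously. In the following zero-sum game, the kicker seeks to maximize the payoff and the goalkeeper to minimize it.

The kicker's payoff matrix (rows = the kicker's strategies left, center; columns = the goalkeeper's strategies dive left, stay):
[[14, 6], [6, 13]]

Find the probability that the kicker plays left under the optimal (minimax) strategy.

7/15

Row minima are 6 and 6, so the kicker's maximin is 6; column maxima are 14 and 13, so the goalkeeper's minimax is 13. These differ, so the equilibrium is in mixed strategies.
Let the kicker play left with probability p. The goalkeeper is indifferent when 14p + 6(1−p) = 6p + 13(1−p), giving p = 7/15.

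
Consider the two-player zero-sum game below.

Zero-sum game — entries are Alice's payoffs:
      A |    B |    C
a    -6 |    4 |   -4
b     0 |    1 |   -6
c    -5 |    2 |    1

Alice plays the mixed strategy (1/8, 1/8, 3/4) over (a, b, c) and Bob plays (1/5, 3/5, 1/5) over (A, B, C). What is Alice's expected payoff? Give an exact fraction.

11/40

Against (1/5, 3/5, 1/5), each row's expected payoff is a: 2/5; b: -3/5; c: 2/5.
Taking the (1/8, 1/8, 3/4)-weighted average: (1/8)·(2/5) + (1/8)·(-3/5) + (3/4)·(2/5) = 11/40.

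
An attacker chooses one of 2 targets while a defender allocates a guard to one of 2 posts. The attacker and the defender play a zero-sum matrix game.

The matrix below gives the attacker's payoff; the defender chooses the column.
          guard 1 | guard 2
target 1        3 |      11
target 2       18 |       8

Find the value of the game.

29/3

Row minima are 3 and 8, so the attacker's maximin is 8; column maxima are 18 and 11, so the defender's minimax is 11. These differ, so the equilibrium is in mixed strategies.
Let the attacker play target 1 with probability p. The defender is indifferent when 3p + 18(1−p) = 11p + 8(1−p), giving p = 5/9.
Let the defender play guard 1 with probability q. The attacker is indifferent when 3q + 11(1−q) = 18q + 8(1−q), giving q = 1/6.
The value is 3·(1/6) + (11)·(5/6) = 29/3.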